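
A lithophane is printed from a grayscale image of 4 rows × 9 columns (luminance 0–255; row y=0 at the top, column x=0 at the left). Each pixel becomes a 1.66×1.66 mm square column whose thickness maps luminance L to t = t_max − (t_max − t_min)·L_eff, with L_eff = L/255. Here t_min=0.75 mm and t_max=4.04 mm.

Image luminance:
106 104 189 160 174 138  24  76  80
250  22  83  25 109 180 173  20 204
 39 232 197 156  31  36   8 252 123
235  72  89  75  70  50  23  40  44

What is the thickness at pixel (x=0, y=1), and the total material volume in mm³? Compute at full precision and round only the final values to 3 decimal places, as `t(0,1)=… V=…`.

span = t_max - t_min = 4.04 - 0.75 = 3.290
L(0,1) = 250, L_eff = 250/255 = 0.980392
t(0,1) = 4.04 - 3.290·0.980392 = 0.815
Σt over all 4·9 pixels = 2429239/25500 ≈ 95.2642745
V = pitch²·Σt = 1.66²·2429239/25500 = 262.510

t(0,1)=0.815 V=262.510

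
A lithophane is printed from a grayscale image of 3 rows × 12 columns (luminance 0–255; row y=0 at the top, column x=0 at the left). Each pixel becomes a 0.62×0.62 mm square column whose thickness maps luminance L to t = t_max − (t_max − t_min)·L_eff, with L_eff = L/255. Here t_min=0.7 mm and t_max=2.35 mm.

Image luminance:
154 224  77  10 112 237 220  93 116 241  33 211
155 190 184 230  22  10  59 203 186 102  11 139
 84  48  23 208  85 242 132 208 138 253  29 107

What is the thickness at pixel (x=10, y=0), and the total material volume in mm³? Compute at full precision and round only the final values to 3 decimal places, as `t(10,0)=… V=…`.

span = t_max - t_min = 2.35 - 0.7 = 1.650
L(10,0) = 33, L_eff = 33/255 = 0.129412
t(10,0) = 2.35 - 1.650·0.129412 = 2.136
Σt over all 3·12 pixels = 22821/425 ≈ 53.6964706
V = pitch²·Σt = 0.62²·22821/425 = 20.641

t(10,0)=2.136 V=20.641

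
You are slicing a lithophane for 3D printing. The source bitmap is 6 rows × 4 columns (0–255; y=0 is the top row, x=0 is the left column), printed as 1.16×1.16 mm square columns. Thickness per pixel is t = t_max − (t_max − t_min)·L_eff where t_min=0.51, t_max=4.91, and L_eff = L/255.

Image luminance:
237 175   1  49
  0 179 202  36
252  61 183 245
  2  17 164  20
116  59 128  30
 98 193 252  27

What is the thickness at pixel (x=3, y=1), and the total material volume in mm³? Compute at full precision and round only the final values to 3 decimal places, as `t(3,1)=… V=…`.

t(3,1)=4.289 V=95.273

span = t_max - t_min = 4.91 - 0.51 = 4.400
L(3,1) = 36, L_eff = 36/255 = 0.141176
t(3,1) = 4.91 - 4.400·0.141176 = 4.289
Σt over all 6·4 pixels = 90274/1275 ≈ 70.8031373
V = pitch²·Σt = 1.16²·90274/1275 = 95.273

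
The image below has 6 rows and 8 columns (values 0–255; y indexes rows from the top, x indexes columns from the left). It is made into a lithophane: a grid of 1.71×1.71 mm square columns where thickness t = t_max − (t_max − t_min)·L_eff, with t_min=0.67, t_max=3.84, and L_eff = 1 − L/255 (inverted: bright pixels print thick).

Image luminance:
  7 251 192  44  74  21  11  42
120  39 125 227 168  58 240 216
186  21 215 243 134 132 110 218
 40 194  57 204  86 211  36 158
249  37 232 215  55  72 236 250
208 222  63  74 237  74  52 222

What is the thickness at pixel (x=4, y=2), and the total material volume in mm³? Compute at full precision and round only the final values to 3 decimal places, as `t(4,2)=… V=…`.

span = t_max - t_min = 3.84 - 0.67 = 3.170
L(4,2) = 134, L_eff = 1 - 134/255 = 0.474510 (inverted)
t(4,2) = 3.84 - 3.170·0.474510 = 2.336
Σt over all 6·8 pixels = 1452653/12750 ≈ 113.9335686
V = pitch²·Σt = 1.71²·1452653/12750 = 333.153

t(4,2)=2.336 V=333.153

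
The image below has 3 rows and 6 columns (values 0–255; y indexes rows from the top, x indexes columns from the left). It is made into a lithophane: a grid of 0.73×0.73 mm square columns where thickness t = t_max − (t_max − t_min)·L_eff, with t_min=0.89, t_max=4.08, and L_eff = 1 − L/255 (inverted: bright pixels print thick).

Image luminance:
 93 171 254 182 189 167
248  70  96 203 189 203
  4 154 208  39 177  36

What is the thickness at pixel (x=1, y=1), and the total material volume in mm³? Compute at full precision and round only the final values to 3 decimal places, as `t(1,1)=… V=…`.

span = t_max - t_min = 4.08 - 0.89 = 3.190
L(1,1) = 70, L_eff = 1 - 70/255 = 0.725490 (inverted)
t(1,1) = 4.08 - 3.190·0.725490 = 1.766
Σt over all 3·6 pixels = 1264387/25500 ≈ 49.5838039
V = pitch²·Σt = 0.73²·1264387/25500 = 26.423

t(1,1)=1.766 V=26.423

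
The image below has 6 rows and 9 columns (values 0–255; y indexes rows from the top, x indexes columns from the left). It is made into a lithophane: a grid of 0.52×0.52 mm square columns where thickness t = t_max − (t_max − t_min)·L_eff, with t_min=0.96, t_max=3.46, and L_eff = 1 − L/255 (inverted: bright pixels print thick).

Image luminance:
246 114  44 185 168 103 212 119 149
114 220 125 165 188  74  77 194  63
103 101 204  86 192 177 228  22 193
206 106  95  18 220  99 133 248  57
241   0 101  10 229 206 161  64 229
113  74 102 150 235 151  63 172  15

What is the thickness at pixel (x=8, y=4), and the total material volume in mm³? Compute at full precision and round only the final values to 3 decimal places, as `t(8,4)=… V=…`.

t(8,4)=3.205 V=33.539

span = t_max - t_min = 3.46 - 0.96 = 2.500
L(8,4) = 229, L_eff = 1 - 229/255 = 0.101961 (inverted)
t(8,4) = 3.46 - 2.500·0.101961 = 3.205
Σt over all 6·9 pixels = 158146/1275 ≈ 124.0360784
V = pitch²·Σt = 0.52²·158146/1275 = 33.539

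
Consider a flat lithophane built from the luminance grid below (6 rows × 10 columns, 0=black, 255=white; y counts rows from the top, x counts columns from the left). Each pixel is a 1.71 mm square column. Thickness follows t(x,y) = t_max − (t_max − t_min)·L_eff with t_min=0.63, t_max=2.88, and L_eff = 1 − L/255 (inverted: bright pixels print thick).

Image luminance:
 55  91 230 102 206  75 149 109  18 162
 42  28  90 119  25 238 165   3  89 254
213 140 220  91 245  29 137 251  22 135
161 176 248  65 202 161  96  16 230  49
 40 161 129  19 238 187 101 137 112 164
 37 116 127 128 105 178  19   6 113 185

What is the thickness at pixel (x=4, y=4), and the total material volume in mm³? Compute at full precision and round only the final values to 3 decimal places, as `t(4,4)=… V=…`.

span = t_max - t_min = 2.88 - 0.63 = 2.250
L(4,4) = 238, L_eff = 1 - 238/255 = 0.066667 (inverted)
t(4,4) = 2.88 - 2.250·0.066667 = 2.730
Σt over all 6·10 pixels = 35169/340 ≈ 103.4382353
V = pitch²·Σt = 1.71²·35169/340 = 302.464

t(4,4)=2.730 V=302.464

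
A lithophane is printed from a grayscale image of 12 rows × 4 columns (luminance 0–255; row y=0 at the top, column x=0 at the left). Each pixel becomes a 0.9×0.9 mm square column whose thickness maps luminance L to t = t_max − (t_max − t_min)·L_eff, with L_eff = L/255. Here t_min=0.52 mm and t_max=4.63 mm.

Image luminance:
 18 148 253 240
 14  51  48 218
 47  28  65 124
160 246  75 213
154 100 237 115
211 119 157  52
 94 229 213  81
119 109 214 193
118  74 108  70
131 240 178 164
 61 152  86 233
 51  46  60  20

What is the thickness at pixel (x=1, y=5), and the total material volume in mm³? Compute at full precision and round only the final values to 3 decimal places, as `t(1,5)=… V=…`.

span = t_max - t_min = 4.63 - 0.52 = 4.110
L(1,5) = 119, L_eff = 119/255 = 0.466667
t(1,5) = 4.63 - 4.110·0.466667 = 2.712
Σt over all 12·4 pixels = 123.326
V = pitch²·Σt = 0.9²·123.326 = 99.894

t(1,5)=2.712 V=99.894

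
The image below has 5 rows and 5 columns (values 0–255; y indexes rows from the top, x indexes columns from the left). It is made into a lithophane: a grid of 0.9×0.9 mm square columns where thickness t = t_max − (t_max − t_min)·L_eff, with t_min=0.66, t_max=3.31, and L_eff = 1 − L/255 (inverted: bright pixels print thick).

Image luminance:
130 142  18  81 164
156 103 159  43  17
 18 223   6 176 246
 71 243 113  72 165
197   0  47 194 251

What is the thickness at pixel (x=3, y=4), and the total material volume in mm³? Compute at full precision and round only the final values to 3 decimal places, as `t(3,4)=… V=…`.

t(3,4)=2.676 V=38.913

span = t_max - t_min = 3.31 - 0.66 = 2.650
L(3,4) = 194, L_eff = 1 - 194/255 = 0.239216 (inverted)
t(3,4) = 3.31 - 2.650·0.239216 = 2.676
Σt over all 5·5 pixels = 49001/1020 ≈ 48.0401961
V = pitch²·Σt = 0.9²·49001/1020 = 38.913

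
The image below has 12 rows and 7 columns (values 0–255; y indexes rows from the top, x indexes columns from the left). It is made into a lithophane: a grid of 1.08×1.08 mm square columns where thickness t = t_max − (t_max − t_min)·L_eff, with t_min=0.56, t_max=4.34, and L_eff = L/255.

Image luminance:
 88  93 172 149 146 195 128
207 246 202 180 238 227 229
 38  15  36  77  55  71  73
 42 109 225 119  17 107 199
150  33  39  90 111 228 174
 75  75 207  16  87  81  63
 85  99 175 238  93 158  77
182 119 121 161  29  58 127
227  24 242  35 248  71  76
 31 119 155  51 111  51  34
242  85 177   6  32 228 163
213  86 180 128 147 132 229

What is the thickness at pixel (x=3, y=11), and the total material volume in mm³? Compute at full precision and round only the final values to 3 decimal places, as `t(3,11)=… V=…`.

span = t_max - t_min = 4.34 - 0.56 = 3.780
L(3,11) = 128, L_eff = 128/255 = 0.501961
t(3,11) = 4.34 - 3.780·0.501961 = 2.443
Σt over all 12·7 pixels = 896889/4250 ≈ 211.0327059
V = pitch²·Σt = 1.08²·896889/4250 = 246.149

t(3,11)=2.443 V=246.149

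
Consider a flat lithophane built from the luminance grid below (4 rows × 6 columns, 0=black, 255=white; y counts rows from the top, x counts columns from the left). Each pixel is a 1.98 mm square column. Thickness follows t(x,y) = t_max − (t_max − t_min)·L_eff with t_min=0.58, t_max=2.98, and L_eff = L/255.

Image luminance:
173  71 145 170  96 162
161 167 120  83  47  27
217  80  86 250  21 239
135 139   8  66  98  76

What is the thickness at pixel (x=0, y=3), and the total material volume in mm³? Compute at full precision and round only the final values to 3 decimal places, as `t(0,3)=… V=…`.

t(0,3)=1.709 V=175.708

span = t_max - t_min = 2.98 - 0.58 = 2.400
L(0,3) = 135, L_eff = 135/255 = 0.529412
t(0,3) = 2.98 - 2.400·0.529412 = 1.709
Σt over all 4·6 pixels = 19048/425 ≈ 44.8188235
V = pitch²·Σt = 1.98²·19048/425 = 175.708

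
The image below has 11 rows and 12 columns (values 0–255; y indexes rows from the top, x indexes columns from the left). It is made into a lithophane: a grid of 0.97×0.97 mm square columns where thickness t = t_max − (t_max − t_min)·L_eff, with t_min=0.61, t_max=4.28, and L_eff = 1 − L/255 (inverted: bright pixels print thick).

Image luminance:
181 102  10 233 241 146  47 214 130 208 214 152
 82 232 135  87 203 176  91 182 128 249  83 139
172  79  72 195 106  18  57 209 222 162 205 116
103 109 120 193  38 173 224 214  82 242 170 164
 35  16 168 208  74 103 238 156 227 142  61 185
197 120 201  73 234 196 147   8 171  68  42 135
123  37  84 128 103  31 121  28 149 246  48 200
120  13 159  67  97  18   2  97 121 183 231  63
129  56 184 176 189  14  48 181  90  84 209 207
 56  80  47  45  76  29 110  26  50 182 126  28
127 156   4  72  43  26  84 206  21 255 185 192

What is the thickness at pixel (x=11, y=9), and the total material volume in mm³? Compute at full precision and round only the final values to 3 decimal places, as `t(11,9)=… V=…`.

t(11,9)=1.013 V=300.240

span = t_max - t_min = 4.28 - 0.61 = 3.670
L(11,9) = 28, L_eff = 1 - 28/255 = 0.890196 (inverted)
t(11,9) = 4.28 - 3.670·0.890196 = 1.013
Σt over all 11·12 pixels = 8137019/25500 ≈ 319.0987843
V = pitch²·Σt = 0.97²·8137019/25500 = 300.240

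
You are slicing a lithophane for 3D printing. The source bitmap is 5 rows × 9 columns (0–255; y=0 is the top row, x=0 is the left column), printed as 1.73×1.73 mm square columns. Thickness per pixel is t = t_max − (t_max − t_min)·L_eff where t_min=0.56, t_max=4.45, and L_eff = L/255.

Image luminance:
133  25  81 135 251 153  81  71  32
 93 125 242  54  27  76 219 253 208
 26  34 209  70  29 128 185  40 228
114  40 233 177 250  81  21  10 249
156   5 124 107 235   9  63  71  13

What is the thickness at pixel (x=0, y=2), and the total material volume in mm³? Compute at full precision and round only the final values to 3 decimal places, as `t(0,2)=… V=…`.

span = t_max - t_min = 4.45 - 0.56 = 3.890
L(0,2) = 26, L_eff = 26/255 = 0.101961
t(0,2) = 4.45 - 3.890·0.101961 = 4.053
Σt over all 5·9 pixels = 1032267/8500 ≈ 121.4431765
V = pitch²·Σt = 1.73²·1032267/8500 = 363.467

t(0,2)=4.053 V=363.467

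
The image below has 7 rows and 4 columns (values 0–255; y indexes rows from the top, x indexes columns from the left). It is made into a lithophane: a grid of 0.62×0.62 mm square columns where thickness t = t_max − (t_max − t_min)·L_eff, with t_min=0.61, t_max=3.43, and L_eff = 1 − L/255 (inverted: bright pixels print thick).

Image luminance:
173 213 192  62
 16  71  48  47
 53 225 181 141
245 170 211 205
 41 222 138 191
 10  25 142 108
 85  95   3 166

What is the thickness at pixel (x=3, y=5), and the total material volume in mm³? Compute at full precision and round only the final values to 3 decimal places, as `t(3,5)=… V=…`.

t(3,5)=1.804 V=21.355

span = t_max - t_min = 3.43 - 0.61 = 2.820
L(3,5) = 108, L_eff = 1 - 108/255 = 0.576471 (inverted)
t(3,5) = 3.43 - 2.820·0.576471 = 1.804
Σt over all 7·4 pixels = 236103/4250 ≈ 55.5536471
V = pitch²·Σt = 0.62²·236103/4250 = 21.355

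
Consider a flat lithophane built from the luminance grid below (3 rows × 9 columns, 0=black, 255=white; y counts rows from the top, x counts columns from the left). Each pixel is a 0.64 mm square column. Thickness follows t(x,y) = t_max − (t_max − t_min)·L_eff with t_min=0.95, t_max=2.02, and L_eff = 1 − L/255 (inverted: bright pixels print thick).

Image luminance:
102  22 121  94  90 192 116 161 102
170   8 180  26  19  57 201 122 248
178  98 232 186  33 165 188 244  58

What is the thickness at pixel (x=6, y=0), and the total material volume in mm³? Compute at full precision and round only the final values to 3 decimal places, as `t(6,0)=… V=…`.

t(6,0)=1.437 V=16.372

span = t_max - t_min = 2.02 - 0.95 = 1.070
L(6,0) = 116, L_eff = 1 - 116/255 = 0.545098 (inverted)
t(6,0) = 2.02 - 1.070·0.545098 = 1.437
Σt over all 3·9 pixels = 509633/12750 ≈ 39.9712157
V = pitch²·Σt = 0.64²·509633/12750 = 16.372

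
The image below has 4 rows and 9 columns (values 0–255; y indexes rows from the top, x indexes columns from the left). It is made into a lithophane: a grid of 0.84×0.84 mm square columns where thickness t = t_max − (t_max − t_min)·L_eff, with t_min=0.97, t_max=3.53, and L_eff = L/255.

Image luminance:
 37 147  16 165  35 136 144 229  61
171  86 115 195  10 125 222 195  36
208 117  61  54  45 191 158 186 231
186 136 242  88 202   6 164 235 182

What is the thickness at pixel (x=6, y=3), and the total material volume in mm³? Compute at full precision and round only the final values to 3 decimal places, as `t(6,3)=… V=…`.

span = t_max - t_min = 3.53 - 0.97 = 2.560
L(6,3) = 164, L_eff = 164/255 = 0.643137
t(6,3) = 3.53 - 2.560·0.643137 = 1.884
Σt over all 4·9 pixels = 501847/6375 ≈ 78.7210980
V = pitch²·Σt = 0.84²·501847/6375 = 55.546

t(6,3)=1.884 V=55.546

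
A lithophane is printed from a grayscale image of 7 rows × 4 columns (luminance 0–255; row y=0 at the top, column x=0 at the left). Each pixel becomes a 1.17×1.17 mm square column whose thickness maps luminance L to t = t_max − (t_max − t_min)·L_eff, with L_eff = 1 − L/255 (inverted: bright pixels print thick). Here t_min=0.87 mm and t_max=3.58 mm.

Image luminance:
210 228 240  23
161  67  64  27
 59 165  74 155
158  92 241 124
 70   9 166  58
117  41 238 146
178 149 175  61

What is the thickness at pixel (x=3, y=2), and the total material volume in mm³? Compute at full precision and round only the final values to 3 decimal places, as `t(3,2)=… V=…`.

t(3,2)=2.517 V=84.206

span = t_max - t_min = 3.58 - 0.87 = 2.710
L(3,2) = 155, L_eff = 1 - 155/255 = 0.392157 (inverted)
t(3,2) = 3.58 - 2.710·0.392157 = 2.517
Σt over all 7·4 pixels = 392149/6375 ≈ 61.5135686
V = pitch²·Σt = 1.17²·392149/6375 = 84.206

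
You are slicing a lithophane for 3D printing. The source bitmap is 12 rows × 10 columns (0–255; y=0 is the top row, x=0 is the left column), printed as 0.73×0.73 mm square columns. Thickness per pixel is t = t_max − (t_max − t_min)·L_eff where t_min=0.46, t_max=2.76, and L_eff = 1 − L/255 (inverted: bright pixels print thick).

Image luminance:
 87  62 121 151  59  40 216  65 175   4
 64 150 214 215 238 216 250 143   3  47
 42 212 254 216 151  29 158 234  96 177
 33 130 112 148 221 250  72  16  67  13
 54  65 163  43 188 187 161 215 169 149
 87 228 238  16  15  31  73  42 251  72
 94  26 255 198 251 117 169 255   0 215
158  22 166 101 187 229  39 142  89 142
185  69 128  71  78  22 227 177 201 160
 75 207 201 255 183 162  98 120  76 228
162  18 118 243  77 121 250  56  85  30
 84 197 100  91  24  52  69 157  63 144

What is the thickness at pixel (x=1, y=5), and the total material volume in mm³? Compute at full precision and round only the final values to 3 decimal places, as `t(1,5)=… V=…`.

t(1,5)=2.516 V=103.999

span = t_max - t_min = 2.76 - 0.46 = 2.300
L(1,5) = 228, L_eff = 1 - 228/255 = 0.105882 (inverted)
t(1,5) = 2.76 - 2.300·0.105882 = 2.516
Σt over all 12·10 pixels = 497651/2550 ≈ 195.1572549
V = pitch²·Σt = 0.73²·497651/2550 = 103.999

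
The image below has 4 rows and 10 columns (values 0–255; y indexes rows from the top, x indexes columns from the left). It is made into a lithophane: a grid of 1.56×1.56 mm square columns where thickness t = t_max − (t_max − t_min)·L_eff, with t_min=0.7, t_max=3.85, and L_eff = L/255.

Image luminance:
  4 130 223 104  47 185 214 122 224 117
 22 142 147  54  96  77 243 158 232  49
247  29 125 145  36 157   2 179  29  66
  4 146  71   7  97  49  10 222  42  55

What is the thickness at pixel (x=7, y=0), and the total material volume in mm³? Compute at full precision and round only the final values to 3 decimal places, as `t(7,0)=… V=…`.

t(7,0)=2.343 V=245.267

span = t_max - t_min = 3.85 - 0.7 = 3.150
L(7,0) = 122, L_eff = 122/255 = 0.478431
t(7,0) = 3.85 - 3.150·0.478431 = 2.343
Σt over all 4·10 pixels = 42833/425 ≈ 100.7835294
V = pitch²·Σt = 1.56²·42833/425 = 245.267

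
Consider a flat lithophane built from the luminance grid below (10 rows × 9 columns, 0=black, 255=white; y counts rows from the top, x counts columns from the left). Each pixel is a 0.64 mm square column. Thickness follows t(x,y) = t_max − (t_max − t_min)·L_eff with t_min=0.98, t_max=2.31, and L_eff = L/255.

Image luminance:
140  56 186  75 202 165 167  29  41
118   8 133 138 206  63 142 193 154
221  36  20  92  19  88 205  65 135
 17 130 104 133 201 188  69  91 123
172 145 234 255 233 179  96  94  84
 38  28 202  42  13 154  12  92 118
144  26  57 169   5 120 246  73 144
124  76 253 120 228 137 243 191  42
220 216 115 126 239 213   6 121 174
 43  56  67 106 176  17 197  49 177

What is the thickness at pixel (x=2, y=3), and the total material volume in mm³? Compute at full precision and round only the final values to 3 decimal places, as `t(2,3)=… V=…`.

span = t_max - t_min = 2.31 - 0.98 = 1.330
L(2,3) = 104, L_eff = 104/255 = 0.407843
t(2,3) = 2.31 - 1.330·0.407843 = 1.768
Σt over all 10·9 pixels = 383047/2550 ≈ 150.2145098
V = pitch²·Σt = 0.64²·383047/2550 = 61.528

t(2,3)=1.768 V=61.528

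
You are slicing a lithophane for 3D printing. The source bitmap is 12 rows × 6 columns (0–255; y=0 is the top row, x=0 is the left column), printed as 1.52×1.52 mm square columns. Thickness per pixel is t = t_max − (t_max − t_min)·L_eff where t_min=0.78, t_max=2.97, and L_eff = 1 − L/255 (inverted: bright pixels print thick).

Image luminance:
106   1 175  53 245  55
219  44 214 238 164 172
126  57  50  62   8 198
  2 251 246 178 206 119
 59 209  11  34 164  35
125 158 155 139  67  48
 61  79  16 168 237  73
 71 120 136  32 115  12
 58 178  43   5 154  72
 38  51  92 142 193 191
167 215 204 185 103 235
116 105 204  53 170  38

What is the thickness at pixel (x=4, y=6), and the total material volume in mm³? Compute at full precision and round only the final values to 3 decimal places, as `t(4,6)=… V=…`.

t(4,6)=2.815 V=298.907

span = t_max - t_min = 2.97 - 0.78 = 2.190
L(4,6) = 237, L_eff = 1 - 237/255 = 0.070588 (inverted)
t(4,6) = 2.97 - 2.190·0.070588 = 2.815
Σt over all 12·6 pixels = 219937/1700 ≈ 129.3747059
V = pitch²·Σt = 1.52²·219937/1700 = 298.907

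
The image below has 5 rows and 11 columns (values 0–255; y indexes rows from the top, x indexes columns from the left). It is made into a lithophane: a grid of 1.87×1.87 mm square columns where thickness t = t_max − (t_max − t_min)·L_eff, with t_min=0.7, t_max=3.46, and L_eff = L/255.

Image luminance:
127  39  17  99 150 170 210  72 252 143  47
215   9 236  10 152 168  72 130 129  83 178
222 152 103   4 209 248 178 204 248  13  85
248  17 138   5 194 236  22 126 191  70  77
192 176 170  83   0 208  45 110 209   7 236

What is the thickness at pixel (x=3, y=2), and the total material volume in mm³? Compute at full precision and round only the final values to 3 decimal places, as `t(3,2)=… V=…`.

span = t_max - t_min = 3.46 - 0.7 = 2.760
L(3,2) = 4, L_eff = 4/255 = 0.015686
t(3,2) = 3.46 - 2.760·0.015686 = 3.417
Σt over all 5·11 pixels = 480611/4250 ≈ 113.0849412
V = pitch²·Σt = 1.87²·480611/4250 = 395.447

t(3,2)=3.417 V=395.447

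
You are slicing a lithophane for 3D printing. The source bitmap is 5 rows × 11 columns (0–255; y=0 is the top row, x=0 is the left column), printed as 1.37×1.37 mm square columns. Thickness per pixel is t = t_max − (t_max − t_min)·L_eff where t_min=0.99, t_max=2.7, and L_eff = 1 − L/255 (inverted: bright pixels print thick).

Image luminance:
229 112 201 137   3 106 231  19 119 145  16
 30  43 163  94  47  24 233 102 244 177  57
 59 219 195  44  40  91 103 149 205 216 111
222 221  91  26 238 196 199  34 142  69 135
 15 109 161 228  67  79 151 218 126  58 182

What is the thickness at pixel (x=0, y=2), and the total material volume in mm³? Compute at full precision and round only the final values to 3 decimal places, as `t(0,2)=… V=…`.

span = t_max - t_min = 2.7 - 0.99 = 1.710
L(0,2) = 59, L_eff = 1 - 59/255 = 0.768627 (inverted)
t(0,2) = 2.7 - 1.710·0.768627 = 1.386
Σt over all 5·11 pixels = 214473/2125 ≈ 100.9284706
V = pitch²·Σt = 1.37²·214473/2125 = 189.433

t(0,2)=1.386 V=189.433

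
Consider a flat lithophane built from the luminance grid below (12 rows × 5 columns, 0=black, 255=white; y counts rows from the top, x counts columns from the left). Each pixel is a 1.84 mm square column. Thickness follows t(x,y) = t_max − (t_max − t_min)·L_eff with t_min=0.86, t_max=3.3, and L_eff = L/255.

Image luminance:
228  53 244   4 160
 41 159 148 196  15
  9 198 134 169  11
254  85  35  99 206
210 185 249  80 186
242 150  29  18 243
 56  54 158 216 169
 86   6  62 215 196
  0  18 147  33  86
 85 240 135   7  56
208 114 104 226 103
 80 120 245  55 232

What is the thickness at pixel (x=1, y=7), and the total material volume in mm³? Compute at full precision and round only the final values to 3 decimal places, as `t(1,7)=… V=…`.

t(1,7)=3.243 V=425.698

span = t_max - t_min = 3.3 - 0.86 = 2.440
L(1,7) = 6, L_eff = 6/255 = 0.023529
t(1,7) = 3.3 - 2.440·0.023529 = 3.243
Σt over all 12·5 pixels = 801578/6375 ≈ 125.7377255
V = pitch²·Σt = 1.84²·801578/6375 = 425.698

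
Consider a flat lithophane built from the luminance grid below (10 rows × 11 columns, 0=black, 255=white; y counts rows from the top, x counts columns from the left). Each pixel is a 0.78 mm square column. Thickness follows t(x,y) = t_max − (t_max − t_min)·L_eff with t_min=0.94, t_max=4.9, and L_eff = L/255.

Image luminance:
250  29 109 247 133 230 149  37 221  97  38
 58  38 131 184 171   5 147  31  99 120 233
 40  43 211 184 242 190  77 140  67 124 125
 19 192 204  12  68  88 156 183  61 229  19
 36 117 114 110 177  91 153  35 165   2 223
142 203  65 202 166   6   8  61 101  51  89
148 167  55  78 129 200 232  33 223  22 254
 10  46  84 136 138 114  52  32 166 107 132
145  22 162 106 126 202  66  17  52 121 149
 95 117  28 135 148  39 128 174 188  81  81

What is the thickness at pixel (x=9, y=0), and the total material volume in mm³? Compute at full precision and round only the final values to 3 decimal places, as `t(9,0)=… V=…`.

t(9,0)=3.394 V=208.050

span = t_max - t_min = 4.9 - 0.94 = 3.960
L(9,0) = 97, L_eff = 97/255 = 0.380392
t(9,0) = 4.9 - 3.960·0.380392 = 3.394
Σt over all 10·11 pixels = 726671/2125 ≈ 341.9628235
V = pitch²·Σt = 0.78²·726671/2125 = 208.050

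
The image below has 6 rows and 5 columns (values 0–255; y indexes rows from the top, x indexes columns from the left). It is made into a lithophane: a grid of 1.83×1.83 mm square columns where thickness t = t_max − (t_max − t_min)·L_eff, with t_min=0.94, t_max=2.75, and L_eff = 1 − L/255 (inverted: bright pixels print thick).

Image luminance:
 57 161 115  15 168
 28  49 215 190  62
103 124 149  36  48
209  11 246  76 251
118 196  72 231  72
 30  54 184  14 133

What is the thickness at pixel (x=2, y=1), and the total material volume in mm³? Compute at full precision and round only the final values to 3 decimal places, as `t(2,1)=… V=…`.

span = t_max - t_min = 2.75 - 0.94 = 1.810
L(2,1) = 215, L_eff = 1 - 215/255 = 0.156863 (inverted)
t(2,1) = 2.75 - 1.810·0.156863 = 2.466
Σt over all 6·5 pixels = 52.454
V = pitch²·Σt = 1.83²·52.454 = 175.663

t(2,1)=2.466 V=175.663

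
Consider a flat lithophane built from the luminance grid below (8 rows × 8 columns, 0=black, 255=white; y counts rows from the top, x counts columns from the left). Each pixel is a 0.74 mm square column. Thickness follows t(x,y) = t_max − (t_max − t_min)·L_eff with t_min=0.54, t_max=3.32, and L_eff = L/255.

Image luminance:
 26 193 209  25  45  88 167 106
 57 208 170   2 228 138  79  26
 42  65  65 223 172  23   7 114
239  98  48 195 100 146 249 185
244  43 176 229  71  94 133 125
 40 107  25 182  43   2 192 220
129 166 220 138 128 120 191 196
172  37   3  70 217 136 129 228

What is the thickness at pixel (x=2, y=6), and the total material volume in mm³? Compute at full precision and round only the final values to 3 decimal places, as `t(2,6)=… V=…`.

t(2,6)=0.922 V=68.929

span = t_max - t_min = 3.32 - 0.54 = 2.780
L(2,6) = 220, L_eff = 220/255 = 0.862745
t(2,6) = 3.32 - 2.780·0.862745 = 0.922
Σt over all 8·8 pixels = 267484/2125 ≈ 125.8748235
V = pitch²·Σt = 0.74²·267484/2125 = 68.929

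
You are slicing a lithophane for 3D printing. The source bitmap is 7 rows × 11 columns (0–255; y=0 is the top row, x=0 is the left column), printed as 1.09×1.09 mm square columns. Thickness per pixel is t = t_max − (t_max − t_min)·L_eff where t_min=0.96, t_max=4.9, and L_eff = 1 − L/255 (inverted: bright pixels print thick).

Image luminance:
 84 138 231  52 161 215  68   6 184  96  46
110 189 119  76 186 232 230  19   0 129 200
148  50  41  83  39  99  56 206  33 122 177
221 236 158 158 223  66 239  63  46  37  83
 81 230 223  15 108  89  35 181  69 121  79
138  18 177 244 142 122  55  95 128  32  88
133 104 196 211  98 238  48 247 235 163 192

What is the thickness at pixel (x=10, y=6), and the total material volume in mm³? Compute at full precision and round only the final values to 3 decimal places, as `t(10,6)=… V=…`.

span = t_max - t_min = 4.9 - 0.96 = 3.940
L(10,6) = 192, L_eff = 1 - 192/255 = 0.247059 (inverted)
t(10,6) = 4.9 - 3.940·0.247059 = 3.927
Σt over all 7·11 pixels = 223.64
V = pitch²·Σt = 1.09²·223.64 = 265.707

t(10,6)=3.927 V=265.707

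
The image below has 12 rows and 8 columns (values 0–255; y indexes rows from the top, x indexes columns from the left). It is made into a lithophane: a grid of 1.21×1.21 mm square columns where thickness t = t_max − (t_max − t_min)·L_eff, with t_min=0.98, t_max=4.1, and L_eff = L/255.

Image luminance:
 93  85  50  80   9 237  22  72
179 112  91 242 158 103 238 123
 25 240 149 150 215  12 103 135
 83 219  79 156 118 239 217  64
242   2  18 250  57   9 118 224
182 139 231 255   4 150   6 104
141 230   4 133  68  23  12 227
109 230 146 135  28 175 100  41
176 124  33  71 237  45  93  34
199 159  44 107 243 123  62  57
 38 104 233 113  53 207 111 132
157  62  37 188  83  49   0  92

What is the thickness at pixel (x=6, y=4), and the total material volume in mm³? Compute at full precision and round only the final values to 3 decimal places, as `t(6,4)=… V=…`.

span = t_max - t_min = 4.1 - 0.98 = 3.120
L(6,4) = 118, L_eff = 118/255 = 0.462745
t(6,4) = 4.1 - 3.120·0.462745 = 2.656
Σt over all 12·8 pixels = 541118/2125 ≈ 254.6437647
V = pitch²·Σt = 1.21²·541118/2125 = 372.824

t(6,4)=2.656 V=372.824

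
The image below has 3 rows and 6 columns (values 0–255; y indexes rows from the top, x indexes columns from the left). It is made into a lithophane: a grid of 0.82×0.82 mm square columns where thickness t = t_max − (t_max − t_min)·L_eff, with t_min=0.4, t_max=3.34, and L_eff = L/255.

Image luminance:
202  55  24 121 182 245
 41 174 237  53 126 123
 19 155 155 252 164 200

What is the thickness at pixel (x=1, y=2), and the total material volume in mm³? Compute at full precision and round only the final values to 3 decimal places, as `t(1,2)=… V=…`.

t(1,2)=1.553 V=20.827

span = t_max - t_min = 3.34 - 0.4 = 2.940
L(1,2) = 155, L_eff = 155/255 = 0.607843
t(1,2) = 3.34 - 2.940·0.607843 = 1.553
Σt over all 3·6 pixels = 65819/2125 ≈ 30.9736471
V = pitch²·Σt = 0.82²·65819/2125 = 20.827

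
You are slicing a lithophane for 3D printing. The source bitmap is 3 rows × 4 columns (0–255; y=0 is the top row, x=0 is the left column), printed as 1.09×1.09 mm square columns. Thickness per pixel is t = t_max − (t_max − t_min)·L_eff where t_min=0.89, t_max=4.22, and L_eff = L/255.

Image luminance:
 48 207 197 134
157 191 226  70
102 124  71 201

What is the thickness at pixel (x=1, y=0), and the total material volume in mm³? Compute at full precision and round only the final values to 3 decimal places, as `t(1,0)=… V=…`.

span = t_max - t_min = 4.22 - 0.89 = 3.330
L(1,0) = 207, L_eff = 207/255 = 0.811765
t(1,0) = 4.22 - 3.330·0.811765 = 1.517
Σt over all 3·4 pixels = 59658/2125 ≈ 28.0743529
V = pitch²·Σt = 1.09²·59658/2125 = 33.355

t(1,0)=1.517 V=33.355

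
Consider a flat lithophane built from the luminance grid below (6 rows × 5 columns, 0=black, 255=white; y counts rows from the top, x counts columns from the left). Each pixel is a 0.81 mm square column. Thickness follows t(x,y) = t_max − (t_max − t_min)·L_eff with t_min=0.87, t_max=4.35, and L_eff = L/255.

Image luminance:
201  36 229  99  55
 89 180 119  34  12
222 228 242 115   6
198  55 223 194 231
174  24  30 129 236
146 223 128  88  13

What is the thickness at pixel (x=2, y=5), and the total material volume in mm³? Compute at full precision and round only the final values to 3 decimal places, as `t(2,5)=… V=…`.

span = t_max - t_min = 4.35 - 0.87 = 3.480
L(2,5) = 128, L_eff = 128/255 = 0.501961
t(2,5) = 4.35 - 3.480·0.501961 = 2.603
Σt over all 6·5 pixels = 325003/4250 ≈ 76.4712941
V = pitch²·Σt = 0.81²·325003/4250 = 50.173

t(2,5)=2.603 V=50.173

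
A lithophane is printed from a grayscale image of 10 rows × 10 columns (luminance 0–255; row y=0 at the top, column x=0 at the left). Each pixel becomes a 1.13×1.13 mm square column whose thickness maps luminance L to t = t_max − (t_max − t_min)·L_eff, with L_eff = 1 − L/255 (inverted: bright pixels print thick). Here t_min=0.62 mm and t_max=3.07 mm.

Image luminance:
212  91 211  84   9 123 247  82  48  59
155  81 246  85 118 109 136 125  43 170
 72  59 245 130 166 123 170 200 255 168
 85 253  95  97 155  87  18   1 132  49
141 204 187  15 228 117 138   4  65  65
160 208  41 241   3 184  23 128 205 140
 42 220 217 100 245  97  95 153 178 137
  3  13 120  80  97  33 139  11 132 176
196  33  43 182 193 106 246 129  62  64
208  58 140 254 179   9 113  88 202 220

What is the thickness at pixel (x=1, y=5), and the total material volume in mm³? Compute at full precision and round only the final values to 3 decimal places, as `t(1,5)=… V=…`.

t(1,5)=2.618 V=232.570

span = t_max - t_min = 3.07 - 0.62 = 2.450
L(1,5) = 208, L_eff = 1 - 208/255 = 0.184314 (inverted)
t(1,5) = 3.07 - 2.450·0.184314 = 2.618
Σt over all 10·10 pixels = 77408/425 ≈ 182.1364706
V = pitch²·Σt = 1.13²·77408/425 = 232.570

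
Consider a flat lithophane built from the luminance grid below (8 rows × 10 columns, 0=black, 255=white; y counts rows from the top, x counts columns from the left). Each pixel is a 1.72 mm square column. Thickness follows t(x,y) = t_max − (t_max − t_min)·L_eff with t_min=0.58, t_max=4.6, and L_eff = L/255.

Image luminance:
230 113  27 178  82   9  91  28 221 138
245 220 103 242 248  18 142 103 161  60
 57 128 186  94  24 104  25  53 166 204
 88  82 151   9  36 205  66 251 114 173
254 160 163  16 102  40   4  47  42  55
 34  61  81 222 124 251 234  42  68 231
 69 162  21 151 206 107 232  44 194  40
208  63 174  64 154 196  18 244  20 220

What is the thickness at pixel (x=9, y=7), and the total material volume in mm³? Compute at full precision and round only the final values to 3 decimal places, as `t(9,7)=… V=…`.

t(9,7)=1.132 V=636.626

span = t_max - t_min = 4.6 - 0.58 = 4.020
L(9,7) = 220, L_eff = 220/255 = 0.862745
t(9,7) = 4.6 - 4.020·0.862745 = 1.132
Σt over all 8·10 pixels = 914569/4250 ≈ 215.1927059
V = pitch²·Σt = 1.72²·914569/4250 = 636.626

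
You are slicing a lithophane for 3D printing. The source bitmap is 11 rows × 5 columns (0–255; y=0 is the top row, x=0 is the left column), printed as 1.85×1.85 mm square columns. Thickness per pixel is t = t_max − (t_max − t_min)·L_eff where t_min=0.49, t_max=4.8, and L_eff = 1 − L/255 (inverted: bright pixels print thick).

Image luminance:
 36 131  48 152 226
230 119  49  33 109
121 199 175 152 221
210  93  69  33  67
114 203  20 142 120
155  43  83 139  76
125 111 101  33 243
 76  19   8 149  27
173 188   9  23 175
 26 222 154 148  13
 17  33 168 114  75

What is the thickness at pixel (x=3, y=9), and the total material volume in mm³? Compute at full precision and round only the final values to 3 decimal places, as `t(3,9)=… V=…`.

t(3,9)=2.991 V=439.202

span = t_max - t_min = 4.8 - 0.49 = 4.310
L(3,9) = 148, L_eff = 1 - 148/255 = 0.419608 (inverted)
t(3,9) = 4.8 - 4.310·0.419608 = 2.991
Σt over all 11·5 pixels = 3272363/25500 ≈ 128.3279608
V = pitch²·Σt = 1.85²·3272363/25500 = 439.202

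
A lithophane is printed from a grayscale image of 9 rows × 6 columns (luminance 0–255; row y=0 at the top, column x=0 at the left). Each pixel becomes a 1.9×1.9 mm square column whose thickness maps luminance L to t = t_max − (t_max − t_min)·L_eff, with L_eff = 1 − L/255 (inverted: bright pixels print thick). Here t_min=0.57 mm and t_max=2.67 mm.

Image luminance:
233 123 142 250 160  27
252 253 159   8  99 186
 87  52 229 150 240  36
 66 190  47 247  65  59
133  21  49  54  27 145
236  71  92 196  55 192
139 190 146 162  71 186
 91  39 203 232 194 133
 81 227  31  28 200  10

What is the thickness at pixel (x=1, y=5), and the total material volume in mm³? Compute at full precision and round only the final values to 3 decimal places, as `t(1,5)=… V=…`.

span = t_max - t_min = 2.67 - 0.57 = 2.100
L(1,5) = 71, L_eff = 1 - 71/255 = 0.721569 (inverted)
t(1,5) = 2.67 - 2.100·0.721569 = 1.155
Σt over all 9·6 pixels = 75121/850 ≈ 88.3776471
V = pitch²·Σt = 1.9²·75121/850 = 319.043

t(1,5)=1.155 V=319.043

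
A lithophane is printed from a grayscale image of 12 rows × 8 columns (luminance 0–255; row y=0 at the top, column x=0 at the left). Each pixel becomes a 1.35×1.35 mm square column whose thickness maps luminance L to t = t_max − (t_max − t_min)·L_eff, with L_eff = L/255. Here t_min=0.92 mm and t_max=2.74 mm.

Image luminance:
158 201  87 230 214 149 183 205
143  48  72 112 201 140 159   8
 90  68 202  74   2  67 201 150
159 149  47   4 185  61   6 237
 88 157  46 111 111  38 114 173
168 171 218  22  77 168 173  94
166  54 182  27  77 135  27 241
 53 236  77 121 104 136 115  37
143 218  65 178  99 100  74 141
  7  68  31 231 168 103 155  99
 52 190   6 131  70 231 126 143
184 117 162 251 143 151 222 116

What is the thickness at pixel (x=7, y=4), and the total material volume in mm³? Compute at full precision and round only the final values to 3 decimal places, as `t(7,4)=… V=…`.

span = t_max - t_min = 2.74 - 0.92 = 1.820
L(7,4) = 173, L_eff = 173/255 = 0.678431
t(7,4) = 2.74 - 1.820·0.678431 = 1.505
Σt over all 12·8 pixels = 378416/2125 ≈ 178.0781176
V = pitch²·Σt = 1.35²·378416/2125 = 324.547

t(7,4)=1.505 V=324.547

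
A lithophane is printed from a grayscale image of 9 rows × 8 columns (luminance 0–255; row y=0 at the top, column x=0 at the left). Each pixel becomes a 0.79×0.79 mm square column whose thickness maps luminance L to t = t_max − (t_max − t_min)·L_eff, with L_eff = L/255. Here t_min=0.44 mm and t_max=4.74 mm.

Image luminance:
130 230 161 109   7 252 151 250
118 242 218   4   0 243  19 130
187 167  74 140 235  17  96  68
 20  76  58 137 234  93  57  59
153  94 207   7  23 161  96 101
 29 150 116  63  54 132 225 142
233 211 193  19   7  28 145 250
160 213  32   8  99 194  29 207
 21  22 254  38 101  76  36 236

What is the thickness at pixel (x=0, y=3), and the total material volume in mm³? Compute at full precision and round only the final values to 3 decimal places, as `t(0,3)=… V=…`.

t(0,3)=4.403 V=123.044

span = t_max - t_min = 4.74 - 0.44 = 4.300
L(0,3) = 20, L_eff = 20/255 = 0.078431
t(0,3) = 4.74 - 4.300·0.078431 = 4.403
Σt over all 9·8 pixels = 167581/850 ≈ 197.1541176
V = pitch²·Σt = 0.79²·167581/850 = 123.044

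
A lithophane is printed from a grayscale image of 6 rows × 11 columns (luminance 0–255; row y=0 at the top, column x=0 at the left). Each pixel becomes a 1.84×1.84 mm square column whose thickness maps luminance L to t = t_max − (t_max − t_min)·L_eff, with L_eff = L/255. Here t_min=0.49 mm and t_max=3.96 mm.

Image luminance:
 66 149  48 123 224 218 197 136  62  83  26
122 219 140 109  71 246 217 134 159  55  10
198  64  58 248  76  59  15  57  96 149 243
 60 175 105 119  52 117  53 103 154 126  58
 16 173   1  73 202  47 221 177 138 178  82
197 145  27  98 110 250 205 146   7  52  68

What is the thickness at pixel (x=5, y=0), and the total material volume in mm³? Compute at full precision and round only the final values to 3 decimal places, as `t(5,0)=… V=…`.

span = t_max - t_min = 3.96 - 0.49 = 3.470
L(5,0) = 218, L_eff = 218/255 = 0.854902
t(5,0) = 3.96 - 3.470·0.854902 = 0.993
Σt over all 6·11 pixels = 329493/2125 ≈ 155.0555294
V = pitch²·Σt = 1.84²·329493/2125 = 524.956

t(5,0)=0.993 V=524.956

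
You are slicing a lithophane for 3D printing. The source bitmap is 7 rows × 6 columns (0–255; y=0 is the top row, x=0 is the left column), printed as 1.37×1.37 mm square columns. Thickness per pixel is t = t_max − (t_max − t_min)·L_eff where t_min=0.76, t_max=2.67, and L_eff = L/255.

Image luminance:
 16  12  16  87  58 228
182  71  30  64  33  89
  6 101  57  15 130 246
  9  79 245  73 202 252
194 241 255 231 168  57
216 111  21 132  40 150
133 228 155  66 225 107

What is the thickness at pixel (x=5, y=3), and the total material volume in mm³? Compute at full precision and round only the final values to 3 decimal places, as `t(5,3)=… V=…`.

t(5,3)=0.782 V=139.748

span = t_max - t_min = 2.67 - 0.76 = 1.910
L(5,3) = 252, L_eff = 252/255 = 0.988235
t(5,3) = 2.67 - 1.910·0.988235 = 0.782
Σt over all 7·6 pixels = 632883/8500 ≈ 74.4568235
V = pitch²·Σt = 1.37²·632883/8500 = 139.748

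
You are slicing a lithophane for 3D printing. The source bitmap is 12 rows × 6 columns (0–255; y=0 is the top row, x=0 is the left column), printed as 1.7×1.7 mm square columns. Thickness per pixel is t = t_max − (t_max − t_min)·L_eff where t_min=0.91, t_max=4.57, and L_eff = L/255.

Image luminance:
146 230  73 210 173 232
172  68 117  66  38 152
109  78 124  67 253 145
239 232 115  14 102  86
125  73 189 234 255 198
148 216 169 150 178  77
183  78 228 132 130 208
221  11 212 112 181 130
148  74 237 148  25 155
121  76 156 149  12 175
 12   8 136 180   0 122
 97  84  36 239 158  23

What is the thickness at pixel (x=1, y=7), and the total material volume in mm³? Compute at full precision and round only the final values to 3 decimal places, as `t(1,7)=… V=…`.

t(1,7)=4.412 V=550.644

span = t_max - t_min = 4.57 - 0.91 = 3.660
L(1,7) = 11, L_eff = 11/255 = 0.043137
t(1,7) = 4.57 - 3.660·0.043137 = 4.412
Σt over all 12·6 pixels = 80977/425 ≈ 190.5341176
V = pitch²·Σt = 1.7²·80977/425 = 550.644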